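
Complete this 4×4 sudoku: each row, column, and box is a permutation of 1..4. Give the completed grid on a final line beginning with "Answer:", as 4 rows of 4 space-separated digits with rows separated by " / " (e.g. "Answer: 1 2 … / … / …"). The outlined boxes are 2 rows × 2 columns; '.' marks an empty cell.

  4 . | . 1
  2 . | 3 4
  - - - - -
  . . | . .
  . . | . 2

Step 1. [r3c2∈{1,2,3,4}] r3c2 is the only open cell in row 3 admitting 2. So r3c2=2.
Step 2. [r4c2∈{1,3,4}] 4 has one home in col 2: r4c2, so r4c2=4.
Step 3. [r4c1∈{1,3}] across row 4, 3 lands solely at r4c1 ⇒ r4c1=3.
Step 4. [r4c3∈{1}] r4c3 has the single candidate 1. So r4c3=1.
Step 5. [r3c4∈{3}] r3c4 is down to just 3, so r3c4=3.
Step 6. [r1c2∈{3}] r1c2's peers cover all but 3. So r1c2=3.
Step 7. [r3c3∈{4}] r3c3 is down to just 4, so r3c3=4.
Step 8. [r2c2∈{1}] r2c2's peers cover all but 1, so r2c2=1.
Step 9. [r3c1∈{1}] nothing but 1 survives at r3c1 ⇒ r3c1=1.
Step 10. [r1c3∈{2}] r1c3 has the single candidate 2. So r1c3=2.

Answer: 4 3 2 1 / 2 1 3 4 / 1 2 4 3 / 3 4 1 2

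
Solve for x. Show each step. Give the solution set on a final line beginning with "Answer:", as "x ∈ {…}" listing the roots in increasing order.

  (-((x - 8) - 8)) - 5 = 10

Step 1. [(-((x - 8) - 8)) - 5 = 10] -5 is outermost — add 5 both sides ⇒ sub: -((x - 8) - 8) = 15.
Step 2. [-((x - 8) - 8) = 15] leading − — multiply by −1 ⇒ neg: (x - 8) - 8 = -15.
Step 3. [(x - 8) - 8 = -15] -8 is outermost — add 8 both sides. So sub: x - 8 = -7.
Step 4. [x - 8 = -7] peel the -8: add 8 from each side ⇒ sub: x = 1.

Answer: x ∈ {1}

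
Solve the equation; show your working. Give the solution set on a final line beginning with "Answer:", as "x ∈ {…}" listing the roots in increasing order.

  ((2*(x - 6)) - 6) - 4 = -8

Step 1. [((2*(x - 6)) - 6) - 4 = -8] -4 is outermost — add 4 both sides. So sub: (2*(x - 6)) - 6 = -4.
Step 2. [(2*(x - 6)) - 6 = -4] add 6: x sits inside (… - 6), so sub: 2*(x - 6) = 2.
Step 3. [2*(x - 6) = 2] leading coefficient 2: divide by 2, so div: x - 6 = 1.
Step 4. [x - 6 = 1] add 6: x sits inside (… - 6). So sub: x = 7.

Answer: x ∈ {7}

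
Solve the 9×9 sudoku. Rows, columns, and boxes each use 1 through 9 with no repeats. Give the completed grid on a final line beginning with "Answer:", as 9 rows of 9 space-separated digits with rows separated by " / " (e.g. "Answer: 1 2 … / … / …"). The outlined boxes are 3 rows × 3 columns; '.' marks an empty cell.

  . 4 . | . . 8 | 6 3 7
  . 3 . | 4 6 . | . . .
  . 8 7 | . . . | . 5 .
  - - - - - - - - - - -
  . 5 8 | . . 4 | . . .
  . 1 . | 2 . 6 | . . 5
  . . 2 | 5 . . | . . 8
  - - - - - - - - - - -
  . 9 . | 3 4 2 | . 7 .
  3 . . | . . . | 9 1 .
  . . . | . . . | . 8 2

Step 1. [r3c1∈{1,2,6,9}] r3c1 is the only open cell in row 3 admitting 6 ⇒ r3c1=6.
Step 2. [r4c9∈{1,3,6,9}] across col 9, 3 lands solely at r4c9, so r4c9=3.
Step 3. [r2c6∈{1,5,7,9}] across row 2, 7 lands solely at r2c6, so r2c6=7.
Step 4. [r1c5∈{1,2,5,9}] 5 has one home in box 2: r1c5, so r1c5=5.
Step 5. [r3c5∈{1,2,3,9}] r3c5 is the only open cell in col 5 admitting 2, so r3c5=2.
Step 6. [r5c5∈{3,7,8,9}] across row 5, 8 lands solely at r5c5, so r5c5=8.
Step 7. [r8c5∈{7}] r8c5 has the single candidate 7 ⇒ r8c5=7.
Step 8. [r6c2∈{6,7}] box 4 places 6 nowhere but r6c2, so r6c2=6.
Step 9. [r4c4∈{1,7,9}] r4c4 is the only open cell in col 4 admitting 7. So r4c4=7.
Step 10. [r4c1∈{9}] nothing but 9 survives at r4c1. So r4c1=9.
Step 11. [r4c5∈{1}] r4c5 has the single candidate 1. So r4c5=1.
Step 12. [r6c7∈{1,4,7}] r6c7 is the only open cell in row 6 admitting 1 ⇒ r6c7=1.
Step 13. [r7c7∈{5}] r7c7 has the single candidate 5. So r7c7=5.
Step 14. [r3c7∈{4}] r3c7's peers cover all but 4 ⇒ r3c7=4.
Step 15. [r5c8∈{4,9}] row 5 places 9 nowhere but r5c8, so r5c8=9.
Step 16. [r6c1∈{4,7}] 7 has one home in row 6: r6c1, so r6c1=7.
Step 17. [r3c6∈{1,3,9}] r3c6 is the only open cell in row 3 admitting 3, so r3c6=3.
Step 18. [r9c6∈{1,5,9}] in col 6, 1 fits only at r9c6, so r9c6=1.
Step 19. [r2c8∈{2}] only 2 remains possible at r2c8, so r2c8=2.
Step 20. [r7c9∈{6}] r7c9 has the single candidate 6 ⇒ r7c9=6.
Step 21. [r7c3∈{1}] nothing but 1 survives at r7c3 ⇒ r7c3=1.
Step 22. [r5c1∈{4}] r5c1 has the single candidate 4. So r5c1=4.
Step 23. [r9c1∈{5}] r9c1's peers cover all but 5, so r9c1=5.
Step 24. [r1c3∈{9}] r1c3 is down to just 9. So r1c3=9.
Step 25. [r3c4∈{1,9}] r3c4 is the only open cell in box 2 admitting 9. So r3c4=9.
Step 26. [r9c3∈{4,6}] across row 9, 4 lands solely at r9c3. So r9c3=4.
Step 27. [r2c1∈{1}] r2c1 is down to just 1, so r2c1=1.
Step 28. [r8c4∈{6,8}] across row 8, 8 lands solely at r8c4. So r8c4=8.
Step 29. [r6c6∈{9}] r6c6 is down to just 9 ⇒ r6c6=9.
Step 30. [r5c3∈{3}] r5c3 has the single candidate 3, so r5c3=3.
Step 31. [r2c3∈{5}] r2c3 is down to just 5 ⇒ r2c3=5.
Step 32. [r8c3∈{6}] r8c3 is down to just 6 ⇒ r8c3=6.
Step 33. [r1c1∈{2}] r1c1's peers cover all but 2, so r1c1=2.
Step 34. [r2c9∈{9}] r2c9 has the single candidate 9. So r2c9=9.
Step 35. [r8c2∈{2}] only 2 remains possible at r8c2. So r8c2=2.
Step 36. [r4c8∈{6}] r4c8 has the single candidate 6, so r4c8=6.
Step 37. [r4c7∈{2}] nothing but 2 survives at r4c7, so r4c7=2.
Step 38. [r5c7∈{7}] nothing but 7 survives at r5c7, so r5c7=7.
Step 39. [r7c1∈{8}] r7c1's peers cover all but 8, so r7c1=8.
Step 40. [r9c7∈{3}] r9c7's peers cover all but 3. So r9c7=3.
Step 41. [r9c4∈{6}] r9c4 is down to just 6 ⇒ r9c4=6.
Step 42. [r1c4∈{1}] r1c4 has the single candidate 1. So r1c4=1.
Step 43. [r6c5∈{3}] nothing but 3 survives at r6c5 ⇒ r6c5=3.
Step 44. [r2c7∈{8}] r2c7 is down to just 8 ⇒ r2c7=8.
Step 45. [r3c9∈{1}] r3c9 has the single candidate 1 ⇒ r3c9=1.
Step 46. [r8c9∈{4}] r8c9 has the single candidate 4, so r8c9=4.
Step 47. [r9c5∈{9}] only 9 remains possible at r9c5, so r9c5=9.
Step 48. [r9c2∈{7}] r9c2 is down to just 7, so r9c2=7.
Step 49. [r6c8∈{4}] r6c8's peers cover all but 4 ⇒ r6c8=4.
Step 50. [r8c6∈{5}] r8c6's peers cover all but 5. So r8c6=5.

Answer: 2 4 9 1 5 8 6 3 7 / 1 3 5 4 6 7 8 2 9 / 6 8 7 9 2 3 4 5 1 / 9 5 8 7 1 4 2 6 3 / 4 1 3 2 8 6 7 9 5 / 7 6 2 5 3 9 1 4 8 / 8 9 1 3 4 2 5 7 6 / 3 2 6 8 7 5 9 1 4 / 5 7 4 6 9 1 3 8 2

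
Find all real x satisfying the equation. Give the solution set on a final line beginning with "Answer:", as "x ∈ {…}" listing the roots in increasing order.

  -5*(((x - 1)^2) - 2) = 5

Step 1. [-5*(((x - 1)^2) - 2) = 5] -5 out front; divide by -5. So div: ((x - 1)^2) - 2 = -1.
Step 2. [((x - 1)^2) - 2 = -1] add 2: x sits inside (… - 2) ⇒ sub: (x - 1)^2 = 1.
Step 3. [(x - 1)^2 = 1] 1 ≥ 0, LHS is (·)² — take ±√. So sqrt: x - 1 = 1 or -1.
Step 4. [x - 1 = 1 or -1] 1 comes off first (add 1) ⇒ sub: x = 2 or 0.

Answer: x ∈ {0, 2}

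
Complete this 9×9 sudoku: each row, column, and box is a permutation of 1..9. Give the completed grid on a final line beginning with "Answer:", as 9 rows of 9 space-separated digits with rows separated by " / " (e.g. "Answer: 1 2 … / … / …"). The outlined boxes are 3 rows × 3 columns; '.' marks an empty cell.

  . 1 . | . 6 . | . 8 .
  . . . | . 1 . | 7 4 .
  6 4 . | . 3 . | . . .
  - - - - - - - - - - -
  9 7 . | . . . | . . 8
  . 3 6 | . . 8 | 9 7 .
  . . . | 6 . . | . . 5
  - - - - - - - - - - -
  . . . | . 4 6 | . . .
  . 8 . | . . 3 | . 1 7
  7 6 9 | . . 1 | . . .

Step 1. [r6c2∈{2}] only 2 remains possible at r6c2 ⇒ r6c2=2.
Step 2. [r7c2∈{5}] r7c2 is down to just 5. So r7c2=5.
Step 3. [r4c4∈{1,2,3,4,5}] in col 4, 3 fits only at r4c4. So r4c4=3.
Step 4. [r9c5∈{2,5,8}] col 5 places 8 nowhere but r9c5. So r9c5=8.
Step 5. [r5c4∈{1,2,4,5}] r5c4 is the only open cell in col 4 admitting 1, so r5c4=1.
Step 6. [r1c4∈{2,4,5,7,9}] col 4 places 4 nowhere but r1c4. So r1c4=4.
Step 7. [r8c7∈{2,4,5,6}] row 8 places 6 nowhere but r8c7, so r8c7=6.
Step 8. [r2c9∈{2,3,6,9}] across row 2, 6 lands solely at r2c9. So r2c9=6.
Step 9. [r7c4∈{2,7,9}] r7c4 is the only open cell in row 7 admitting 7. So r7c4=7.
Step 10. [r3c9∈{1,2,9}] 1 has one home in col 9: r3c9 ⇒ r3c9=1.
Step 11. [r6c8∈{3}] nothing but 3 survives at r6c8 ⇒ r6c8=3.
Step 12. [r7c7∈{2,3,8}] r7c7 is the only open cell in row 7 admitting 8. So r7c7=8.
Step 13. [r6c5∈{7,9}] 7 has one home in col 5: r6c5 ⇒ r6c5=7.
Step 14. [r6c6∈{4,9}] r6c6 is the only open cell in row 6 admitting 9, so r6c6=9.
Step 15. [r4c6∈{2,4,5}] r4c6 is the only open cell in col 6 admitting 4. So r4c6=4.
Step 16. [r1c9∈{2,3,9}] 9 has one home in row 1: r1c9 ⇒ r1c9=9.
Step 17. [r3c4∈{2,5,8,9}] in row 3, 9 fits only at r3c4 ⇒ r3c4=9.
Step 18. [r3c3∈{2,5,7,8}] row 3 places 8 nowhere but r3c3, so r3c3=8.
Step 19. [r1c7∈{2,3,5}] across box 3, 3 lands solely at r1c7. So r1c7=3.
Step 20. [r1c3∈{2,5,7}] r1c3 is the only open cell in col 3 admitting 7. So r1c3=7.
Step 21. [r9c9∈{2,3,4}] across row 9, 3 lands solely at r9c9 ⇒ r9c9=3.
Step 22. [r7c9∈{2}] r7c9's peers cover all but 2, so r7c9=2.
Step 23. [r9c4∈{2,5}] r9c4 is the only open cell in row 9 admitting 2, so r9c4=2.
Step 24. [r6c1∈{1,4,8}] row 6 places 8 nowhere but r6c1, so r6c1=8.
Step 25. [r9c8∈{5}] r9c8 has the single candidate 5, so r9c8=5.
Step 26. [r3c8∈{2}] r3c8 is down to just 2, so r3c8=2.
Step 27. [r5c5∈{2,5}] row 5 places 2 nowhere but r5c5, so r5c5=2.
Step 28. [r5c1∈{4,5}] row 5 places 5 nowhere but r5c1 ⇒ r5c1=5.
Step 29. [r1c6∈{2,5}] in row 1, 5 fits only at r1c6 ⇒ r1c6=5.
Step 30. [r4c3∈{1}] r4c3 has the single candidate 1 ⇒ r4c3=1.
Step 31. [r1c1∈{2}] r1c1 is down to just 2, so r1c1=2.
Step 32. [r2c1∈{3}] nothing but 3 survives at r2c1 ⇒ r2c1=3.
Step 33. [r6c3∈{4}] only 4 remains possible at r6c3. So r6c3=4.
Step 34. [r8c5∈{5,9}] 9 has one home in row 8: r8c5, so r8c5=9.
Step 35. [r4c8∈{6}] nothing but 6 survives at r4c8, so r4c8=6.
Step 36. [r6c7∈{1}] only 1 remains possible at r6c7 ⇒ r6c7=1.
Step 37. [r8c3∈{2}] r8c3's peers cover all but 2 ⇒ r8c3=2.
Step 38. [r8c4∈{5}] nothing but 5 survives at r8c4, so r8c4=5.
Step 39. [r5c9∈{4}] r5c9 is down to just 4 ⇒ r5c9=4.
Step 40. [r4c7∈{2}] r4c7 is down to just 2 ⇒ r4c7=2.
Step 41. [r4c5∈{5}] nothing but 5 survives at r4c5 ⇒ r4c5=5.
Step 42. [r3c6∈{7}] r3c6's peers cover all but 7. So r3c6=7.
Step 43. [r2c4∈{8}] r2c4 is down to just 8, so r2c4=8.
Step 44. [r2c2∈{9}] nothing but 9 survives at r2c2. So r2c2=9.
Step 45. [r7c1∈{1}] nothing but 1 survives at r7c1, so r7c1=1.
Step 46. [r7c3∈{3}] r7c3 has the single candidate 3 ⇒ r7c3=3.
Step 47. [r8c1∈{4}] r8c1 is down to just 4 ⇒ r8c1=4.
Step 48. [r3c7∈{5}] r3c7's peers cover all but 5, so r3c7=5.
Step 49. [r7c8∈{9}] r7c8 has the single candidate 9. So r7c8=9.
Step 50. [r2c3∈{5}] nothing but 5 survives at r2c3 ⇒ r2c3=5.
Step 51. [r9c7∈{4}] r9c7 is down to just 4 ⇒ r9c7=4.
Step 52. [r2c6∈{2}] r2c6 is down to just 2, so r2c6=2.

Answer: 2 1 7 4 6 5 3 8 9 / 3 9 5 8 1 2 7 4 6 / 6 4 8 9 3 7 5 2 1 / 9 7 1 3 5 4 2 6 8 / 5 3 6 1 2 8 9 7 4 / 8 2 4 6 7 9 1 3 5 / 1 5 3 7 4 6 8 9 2 / 4 8 2 5 9 3 6 1 7 / 7 6 9 2 8 1 4 5 3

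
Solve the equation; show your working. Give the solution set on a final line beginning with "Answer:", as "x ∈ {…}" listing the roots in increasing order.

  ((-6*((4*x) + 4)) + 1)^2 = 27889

Step 1. [((-6*((4*x) + 4)) + 1)^2 = 27889] 27889 ≥ 0, LHS is (·)² — take ±√ ⇒ sqrt: (-6*((4*x) + 4)) + 1 = 167 or -167.
Step 2. [(-6*((4*x) + 4)) + 1 = 167 or -167] the outer +1 inverts by subtracting 1. So sub: -6*((4*x) + 4) = 166 or -168.
Step 3. [-6*((4*x) + 4) = 166 or -168] -6 out front; divide by -6 ⇒ div: (4*x) + 4 = -83/3 or 28.
Step 4. [(4*x) + 4 = -83/3 or 28] the outer +4 inverts by subtracting 4, so sub: 4*x = -95/3 or 24.
Step 5. [4*x = -95/3 or 24] 4 out front; divide by 4 ⇒ div: x = -95/12 or 6.

Answer: x ∈ {-95/12, 6}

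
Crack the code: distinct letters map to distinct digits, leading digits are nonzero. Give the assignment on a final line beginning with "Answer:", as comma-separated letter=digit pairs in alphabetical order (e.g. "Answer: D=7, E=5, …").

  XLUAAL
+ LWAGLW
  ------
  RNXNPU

Step 1. [col 1: L + W ≡ U (mod 10)] column 1 (L + W ≡ U (mod 10), carry-in 0) doesn't pin L yet; pick L=7 and continue ⇒ L=7.
Step 2. [col 1: L + W ≡ U (mod 10)] column 1 (L + W ≡ U (mod 10), carry-in 0) doesn't pin U yet; pick U=2 and continue, so U=2.
Step 3. [col 1: L + W ≡ U (mod 10)] in column 1 we have L+W≡U with carry-in 0; given L=7, U=2 and digits 2,7 already taken and all letters distinct, that pins W to 5. So W=5.
Step 4. [col 2: A + L ≡ P (mod 10)] column 2 (A + L ≡ P (mod 10), carry-in 1) doesn't pin P yet; pick P=6 and continue ⇒ P=6.
Step 5. [col 2: A + L ≡ P (mod 10)] column 2: given L=7, P=6, carry-in 1, and digits 2,5,6,7 already taken and all letters distinct, A+L≡P (mod 10) forces A=8, so A=8.
Step 6. [col 3: A + G ≡ N (mod 10)] no forcing yet in column 3 (carry-in 1); G=4 is free and consistent — try it. So G=4.
Step 7. [col 3: A + G ≡ N (mod 10)] in column 3 we have A+G≡N with carry-in 1; given A=8, G=4 and digits 2,4,5,6,7,8 already taken and all letters distinct, that pins N to 3 ⇒ N=3.
Step 8. [col 4: U + A ≡ X (mod 10)] in column 4 we have U+A≡X with carry-in 1; given U=2, A=8 and digits 2,3,4,5,6,7,8 already taken and all letters distinct, that pins X to 1, so X=1.
Step 9. [col 6: X + L ≡ R (mod 10)] in column 6 we have X+L≡R with carry-in 1; given X=1, L=7 and digits 1,2,3,4,5,6,7,8 already taken and all letters distinct, that pins R to 9 ⇒ R=9.

Answer: A=8, G=4, L=7, N=3, P=6, R=9, U=2, W=5, X=1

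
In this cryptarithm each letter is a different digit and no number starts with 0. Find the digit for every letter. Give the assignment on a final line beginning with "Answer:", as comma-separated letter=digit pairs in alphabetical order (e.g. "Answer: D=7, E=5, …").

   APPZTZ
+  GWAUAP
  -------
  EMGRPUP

Step 1. [E] the sum has 7 digits but both addends have 6; that extra leading digit E is the final carry, namely 1 ⇒ E=1.
Step 2. [col 1: Z + P ≡ P (mod 10)] column 1: given nothing yet, carry-in 0, and digits 1 already taken and all letters distinct, Z+P≡P (mod 10) forces Z=0 ⇒ Z=0.
Step 3. [col 1: Z + P ≡ P (mod 10)] P=3 is one option consistent with column 1 (Z + P ≡ P (mod 10), carry-in 0) — take it ⇒ P=3.
Step 4. [col 2: T + A ≡ U (mod 10)] A=5 is one option consistent with column 2 (T + A ≡ U (mod 10), carry-in 0) — take it. So A=5.
Step 5. [col 2: T + A ≡ U (mod 10)] T=7 is one option consistent with column 2 (T + A ≡ U (mod 10), carry-in 0) — take it. So T=7.
Step 6. [col 2: T + A ≡ U (mod 10)] column 2 reads T+A+carry(0)=U with T=7, A=5; with digits 0,1,3,5,7 already taken and all letters distinct, the only value for U is 2, so U=2.
Step 7. [col 4: P + A ≡ R (mod 10)] column 4: given P=3, A=5, carry-in 0, and digits 0,1,2,3,5,7 already taken and all letters distinct, P+A≡R (mod 10) forces R=8, so R=8.
Step 8. [col 5: P + W ≡ G (mod 10)] column 5: given P=3, carry-in 0, and digits 0,1,2,3,5,7,8 already taken and all letters distinct, P+W≡G (mod 10) forces G=9 ⇒ G=9.
Step 9. [col 5: P + W ≡ G (mod 10)] in column 5 we have P+W≡G with carry-in 0; given P=3, G=9 and digits 0,1,2,3,5,7,8,9 already taken and all letters distinct, that pins W to 6, so W=6.
Step 10. [col 6: A + G ≡ M (mod 10)] column 6 reads A+G+carry(0)=M with A=5, G=9; with digits 0,1,2,3,5,6,7,8,9 already taken and all letters distinct, the only value for M is 4, so M=4.

Answer: A=5, E=1, G=9, M=4, P=3, R=8, T=7, U=2, W=6, Z=0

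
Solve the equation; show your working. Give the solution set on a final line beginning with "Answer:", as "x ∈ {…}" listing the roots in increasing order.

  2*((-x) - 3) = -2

Step 1. [2*((-x) - 3) = -2] 2 out front; divide by 2, so div: (-x) - 3 = -1.
Step 2. [(-x) - 3 = -1] add 3: x sits inside (… - 3), so sub: -x = 2.
Step 3. [-x = 2] LHS negated; negate both sides ⇒ neg: x = -2.

Answer: x ∈ {-2}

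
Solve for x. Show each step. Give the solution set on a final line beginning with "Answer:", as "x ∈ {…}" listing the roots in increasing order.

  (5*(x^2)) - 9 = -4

Step 1. [(5*(x^2)) - 9 = -4] peel the -9: add 9 from each side, so sub: 5*(x^2) = 5.
Step 2. [5*(x^2) = 5] LHS = 5·(…); ÷5 both sides ⇒ div: x^2 = 1.
Step 3. [x^2 = 1] √ both sides: 1 ≥ 0 gives two branches ⇒ sqrt: x = 1 or -1.

Answer: x ∈ {-1, 1}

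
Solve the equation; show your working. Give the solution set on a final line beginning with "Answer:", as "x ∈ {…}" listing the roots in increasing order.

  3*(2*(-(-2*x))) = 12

Step 1. [3*(2*(-(-2*x))) = 12] LHS = 3·(…); ÷3 both sides. So div: 2*(-(-2*x)) = 4.
Step 2. [2*(-(-2*x)) = 4] divide by the outer 2 ⇒ div: -(-2*x) = 2.
Step 3. [-(-2*x) = 2] LHS negated; negate both sides ⇒ neg: -2*x = -2.
Step 4. [-2*x = -2] divide by the outer -2. So div: x = 1.

Answer: x ∈ {1}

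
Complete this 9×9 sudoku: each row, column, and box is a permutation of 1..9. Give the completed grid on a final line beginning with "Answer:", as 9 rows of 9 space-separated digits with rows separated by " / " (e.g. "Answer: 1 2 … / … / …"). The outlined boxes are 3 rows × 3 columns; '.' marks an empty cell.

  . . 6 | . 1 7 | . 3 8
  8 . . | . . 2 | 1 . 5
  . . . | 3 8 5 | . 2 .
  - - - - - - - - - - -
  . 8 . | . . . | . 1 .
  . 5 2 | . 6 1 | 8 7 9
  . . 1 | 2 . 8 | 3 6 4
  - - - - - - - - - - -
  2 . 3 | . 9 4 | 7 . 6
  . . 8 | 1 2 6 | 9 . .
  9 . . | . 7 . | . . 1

Step 1. [r2c5∈{4}] only 4 remains possible at r2c5, so r2c5=4.
Step 2. [r6c1∈{7}] r6c1's peers cover all but 7, so r6c1=7.
Step 3. [r9c3∈{4,5}] r9c3 is the only open cell in col 3 admitting 5, so r9c3=5.
Step 4. [r8c1∈{4}] r8c1 is down to just 4 ⇒ r8c1=4.
Step 5. [r6c2∈{9}] nothing but 9 survives at r6c2 ⇒ r6c2=9.
Step 6. [r4c5∈{3,5}] 3 has one home in col 5: r4c5 ⇒ r4c5=3.
Step 7. [r4c4∈{4,5,7,9}] 7 has one home in row 4: r4c4. So r4c4=7.
Step 8. [r1c7∈{4}] nothing but 4 survives at r1c7, so r1c7=4.
Step 9. [r3c3∈{4,7,9}] r3c3 is the only open cell in row 3 admitting 9, so r3c3=9.
Step 10. [r3c2∈{1,4,7}] 4 has one home in row 3: r3c2, so r3c2=4.
Step 11. [r7c4∈{5,8}] col 4 places 5 nowhere but r7c4. So r7c4=5.
Step 12. [r4c7∈{2,5}] in row 4, 5 fits only at r4c7 ⇒ r4c7=5.
Step 13. [r9c4∈{8}] r9c4's peers cover all but 8 ⇒ r9c4=8.
Step 14. [r2c3∈{7}] nothing but 7 survives at r2c3. So r2c3=7.
Step 15. [r2c8∈{9}] r2c8 is down to just 9, so r2c8=9.
Step 16. [r9c6∈{3}] nothing but 3 survives at r9c6. So r9c6=3.
Step 17. [r7c2∈{1}] only 1 remains possible at r7c2. So r7c2=1.
Step 18. [r2c4∈{6}] r2c4 is down to just 6. So r2c4=6.
Step 19. [r4c1∈{6}] r4c1 has the single candidate 6. So r4c1=6.
Step 20. [r1c4∈{9}] r1c4's peers cover all but 9. So r1c4=9.
Step 21. [r8c9∈{3}] r8c9 has the single candidate 3 ⇒ r8c9=3.
Step 22. [r1c1∈{5}] only 5 remains possible at r1c1 ⇒ r1c1=5.
Step 23. [r9c2∈{6}] r9c2's peers cover all but 6 ⇒ r9c2=6.
Step 24. [r2c2∈{3}] r2c2's peers cover all but 3. So r2c2=3.
Step 25. [r5c1∈{3}] r5c1's peers cover all but 3, so r5c1=3.
Step 26. [r9c7∈{2}] nothing but 2 survives at r9c7 ⇒ r9c7=2.
Step 27. [r1c2∈{2}] r1c2's peers cover all but 2. So r1c2=2.
Step 28. [r8c8∈{5}] r8c8 has the single candidate 5 ⇒ r8c8=5.
Step 29. [r5c4∈{4}] r5c4 is down to just 4 ⇒ r5c4=4.
Step 30. [r3c1∈{1}] r3c1 has the single candidate 1, so r3c1=1.
Step 31. [r4c6∈{9}] r4c6 is down to just 9. So r4c6=9.
Step 32. [r7c8∈{8}] nothing but 8 survives at r7c8, so r7c8=8.
Step 33. [r3c7∈{6}] only 6 remains possible at r3c7 ⇒ r3c7=6.
Step 34. [r9c8∈{4}] r9c8 has the single candidate 4 ⇒ r9c8=4.
Step 35. [r4c9∈{2}] r4c9 has the single candidate 2. So r4c9=2.
Step 36. [r6c5∈{5}] nothing but 5 survives at r6c5, so r6c5=5.
Step 37. [r4c3∈{4}] nothing but 4 survives at r4c3. So r4c3=4.
Step 38. [r3c9∈{7}] nothing but 7 survives at r3c9 ⇒ r3c9=7.
Step 39. [r8c2∈{7}] only 7 remains possible at r8c2 ⇒ r8c2=7.

Answer: 5 2 6 9 1 7 4 3 8 / 8 3 7 6 4 2 1 9 5 / 1 4 9 3 8 5 6 2 7 / 6 8 4 7 3 9 5 1 2 / 3 5 2 4 6 1 8 7 9 / 7 9 1 2 5 8 3 6 4 / 2 1 3 5 9 4 7 8 6 / 4 7 8 1 2 6 9 5 3 / 9 6 5 8 7 3 2 4 1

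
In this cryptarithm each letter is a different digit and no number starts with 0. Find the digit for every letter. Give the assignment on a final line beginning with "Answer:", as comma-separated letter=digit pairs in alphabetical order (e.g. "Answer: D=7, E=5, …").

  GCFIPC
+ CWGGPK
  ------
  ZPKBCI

Step 1. [col 1: C + K ≡ I (mod 10)] column 1 (C + K ≡ I (mod 10), carry-in 0) doesn't pin C yet; pick C=4 and continue. So C=4.
Step 2. [col 1: C + K ≡ I (mod 10)] no forcing yet in column 1 (carry-in 0); K=5 is free and consistent — try it ⇒ K=5.
Step 3. [col 1: C + K ≡ I (mod 10)] column 1 reads C+K+carry(0)=I with C=4, K=5; with digits 4,5 already taken and all letters distinct, the only value for I is 9, so I=9.
Step 4. [col 2: P + P ≡ C (mod 10)] column 2 (P + P ≡ C (mod 10), carry-in 0) doesn't pin P yet; pick P=2 and continue ⇒ P=2.
Step 5. [col 3: I + G ≡ B (mod 10)] no forcing yet in column 3 (carry-in 0); B=0 is free and consistent — try it ⇒ B=0.
Step 6. [col 3: I + G ≡ B (mod 10)] in column 3 we have I+G≡B with carry-in 0; given I=9, B=0 and digits 0,2,4,5,9 already taken and all letters distinct, that pins G to 1. So G=1.
Step 7. [col 4: F + G ≡ K (mod 10)] in column 4 we have F+G≡K with carry-in 1; given G=1, K=5 and digits 0,1,2,4,5,9 already taken and all letters distinct, that pins F to 3 ⇒ F=3.
Step 8. [col 5: C + W ≡ P (mod 10)] from column 5 (C=4, P=2, carry-in 0, digits 0,1,2,3,4,5,9 already taken and all letters distinct): W must equal 8, so W=8.
Step 9. [col 6: G + C ≡ Z (mod 10)] from column 6 (G=1, C=4, carry-in 1, digits 0,1,2,3,4,5,8,9 already taken and all letters distinct): Z must equal 6. So Z=6.

Answer: B=0, C=4, F=3, G=1, I=9, K=5, P=2, W=8, Z=6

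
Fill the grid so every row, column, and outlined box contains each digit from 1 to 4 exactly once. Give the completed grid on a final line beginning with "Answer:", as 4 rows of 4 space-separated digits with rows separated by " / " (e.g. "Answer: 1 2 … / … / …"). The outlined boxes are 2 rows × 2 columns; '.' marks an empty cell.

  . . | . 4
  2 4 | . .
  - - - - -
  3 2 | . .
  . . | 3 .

Step 1. [r4c2∈{1}] r4c2 is down to just 1, so r4c2=1.
Step 2. [r2c3∈{1}] r2c3's peers cover all but 1 ⇒ r2c3=1.
Step 3. [r3c3∈{4}] r3c3's peers cover all but 4. So r3c3=4.
Step 4. [r2c4∈{3}] r2c4 is down to just 3. So r2c4=3.
Step 5. [r4c4∈{2}] nothing but 2 survives at r4c4, so r4c4=2.
Step 6. [r4c1∈{4}] r4c1 is down to just 4, so r4c1=4.
Step 7. [r3c4∈{1}] only 1 remains possible at r3c4 ⇒ r3c4=1.
Step 8. [r1c3∈{2}] r1c3 has the single candidate 2, so r1c3=2.
Step 9. [r1c1∈{1}] r1c1's peers cover all but 1 ⇒ r1c1=1.
Step 10. [r1c2∈{3}] nothing but 3 survives at r1c2, so r1c2=3.

Answer: 1 3 2 4 / 2 4 1 3 / 3 2 4 1 / 4 1 3 2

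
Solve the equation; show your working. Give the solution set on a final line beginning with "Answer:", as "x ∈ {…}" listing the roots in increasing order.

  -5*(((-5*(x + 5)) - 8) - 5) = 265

Step 1. [-5*(((-5*(x + 5)) - 8) - 5) = 265] divide by the outer -5 ⇒ div: ((-5*(x + 5)) - 8) - 5 = -53.
Step 2. [((-5*(x + 5)) - 8) - 5 = -53] -5 is outermost — add 5 both sides ⇒ sub: (-5*(x + 5)) - 8 = -48.
Step 3. [(-5*(x + 5)) - 8 = -48] -8 is outermost — add 8 both sides, so sub: -5*(x + 5) = -40.
Step 4. [-5*(x + 5) = -40] leading coefficient -5: divide by -5 ⇒ div: x + 5 = 8.
Step 5. [x + 5 = 8] 5 comes off first (subtract 5). So sub: x = 3.

Answer: x ∈ {3}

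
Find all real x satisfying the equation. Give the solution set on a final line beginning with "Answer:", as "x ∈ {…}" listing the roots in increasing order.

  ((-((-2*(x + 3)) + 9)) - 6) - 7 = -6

Step 1. [((-((-2*(x + 3)) + 9)) - 6) - 7 = -6] -7 is outermost — add 7 both sides ⇒ sub: (-((-2*(x + 3)) + 9)) - 6 = 1.
Step 2. [(-((-2*(x + 3)) + 9)) - 6 = 1] 6 comes off first (add 6), so sub: -((-2*(x + 3)) + 9) = 7.
Step 3. [-((-2*(x + 3)) + 9) = 7] flip signs both sides, so neg: (-2*(x + 3)) + 9 = -7.
Step 4. [(-2*(x + 3)) + 9 = -7] +9 is outermost — subtract 9 both sides. So sub: -2*(x + 3) = -16.
Step 5. [-2*(x + 3) = -16] -2 out front; divide by -2, so div: x + 3 = 8.
Step 6. [x + 3 = 8] 3 comes off first (subtract 3). So sub: x = 5.

Answer: x ∈ {5}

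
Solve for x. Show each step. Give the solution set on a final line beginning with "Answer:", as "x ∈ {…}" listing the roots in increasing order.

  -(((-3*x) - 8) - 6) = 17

Step 1. [-(((-3*x) - 8) - 6) = 17] flip signs both sides. So neg: ((-3*x) - 8) - 6 = -17.
Step 2. [((-3*x) - 8) - 6 = -17] peel the -6: add 6 from each side, so sub: (-3*x) - 8 = -11.
Step 3. [(-3*x) - 8 = -11] add 8: x sits inside (… - 8), so sub: -3*x = -3.
Step 4. [-3*x = -3] LHS = -3·(…); ÷-3 both sides ⇒ div: x = 1.

Answer: x ∈ {1}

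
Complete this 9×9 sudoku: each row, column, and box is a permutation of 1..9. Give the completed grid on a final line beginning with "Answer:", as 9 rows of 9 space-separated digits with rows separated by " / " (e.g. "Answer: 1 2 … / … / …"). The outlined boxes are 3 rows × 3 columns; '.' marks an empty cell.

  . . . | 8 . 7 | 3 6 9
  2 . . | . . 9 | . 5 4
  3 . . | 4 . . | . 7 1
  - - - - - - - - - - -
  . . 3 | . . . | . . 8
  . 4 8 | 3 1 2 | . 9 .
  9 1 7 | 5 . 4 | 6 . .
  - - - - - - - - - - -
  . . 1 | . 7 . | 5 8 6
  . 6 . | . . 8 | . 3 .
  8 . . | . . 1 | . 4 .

Step 1. [r1c2∈{5}] only 5 remains possible at r1c2 ⇒ r1c2=5.
Step 2. [r8c5∈{2,4,5,9}] across col 5, 4 lands solely at r8c5 ⇒ r8c5=4.
Step 3. [r9c5∈{2,3,5,6,9}] 5 has one home in box 8: r9c5. So r9c5=5.
Step 4. [r3c7∈{2,8}] in box 3, 2 fits only at r3c7. So r3c7=2.
Step 5. [r3c5∈{6}] nothing but 6 survives at r3c5. So r3c5=6.
Step 6. [r9c2∈{2,3,7,9}] r9c2 is the only open cell in row 9 admitting 3. So r9c2=3.
Step 7. [r5c7∈{7}] only 7 remains possible at r5c7, so r5c7=7.
Step 8. [r4c1∈{5,6}] 5 has one home in row 4: r4c1. So r4c1=5.
Step 9. [r3c3∈{9}] r3c3 is down to just 9. So r3c3=9.
Step 10. [r9c3∈{2}] r9c3 has the single candidate 2. So r9c3=2.
Step 11. [r8c9∈{2,7}] 2 has one home in box 9: r8c9 ⇒ r8c9=2.
Step 12. [r8c4∈{9}] r8c4's peers cover all but 9. So r8c4=9.
Step 13. [r4c8∈{1,2}] in col 8, 1 fits only at r4c8 ⇒ r4c8=1.
Step 14. [r2c7∈{8}] r2c7 is down to just 8 ⇒ r2c7=8.
Step 15. [r4c6∈{6}] r4c6 is down to just 6. So r4c6=6.
Step 16. [r1c3∈{4}] only 4 remains possible at r1c3, so r1c3=4.
Step 17. [r4c2∈{2}] only 2 remains possible at r4c2, so r4c2=2.
Step 18. [r7c1∈{4}] r7c1 is down to just 4 ⇒ r7c1=4.
Step 19. [r7c4∈{2}] r7c4's peers cover all but 2, so r7c4=2.
Step 20. [r2c4∈{1}] r2c4 has the single candidate 1, so r2c4=1.
Step 21. [r7c2∈{9}] only 9 remains possible at r7c2, so r7c2=9.
Step 22. [r3c2∈{8}] nothing but 8 survives at r3c2, so r3c2=8.
Step 23. [r6c5∈{8}] only 8 remains possible at r6c5, so r6c5=8.
Step 24. [r2c5∈{3}] r2c5's peers cover all but 3. So r2c5=3.
Step 25. [r1c5∈{2}] r1c5 has the single candidate 2 ⇒ r1c5=2.
Step 26. [r7c6∈{3}] r7c6 has the single candidate 3, so r7c6=3.
Step 27. [r6c9∈{3}] r6c9's peers cover all but 3 ⇒ r6c9=3.
Step 28. [r9c9∈{7}] r9c9 is down to just 7, so r9c9=7.
Step 29. [r9c4∈{6}] nothing but 6 survives at r9c4 ⇒ r9c4=6.
Step 30. [r4c7∈{4}] r4c7 is down to just 4 ⇒ r4c7=4.
Step 31. [r4c5∈{9}] only 9 remains possible at r4c5 ⇒ r4c5=9.
Step 32. [r2c3∈{6}] nothing but 6 survives at r2c3, so r2c3=6.
Step 33. [r4c4∈{7}] r4c4 has the single candidate 7, so r4c4=7.
Step 34. [r5c1∈{6}] r5c1 is down to just 6, so r5c1=6.
Step 35. [r8c3∈{5}] nothing but 5 survives at r8c3, so r8c3=5.
Step 36. [r2c2∈{7}] nothing but 7 survives at r2c2. So r2c2=7.
Step 37. [r8c1∈{7}] r8c1 is down to just 7 ⇒ r8c1=7.
Step 38. [r9c7∈{9}] only 9 remains possible at r9c7. So r9c7=9.
Step 39. [r8c7∈{1}] r8c7 has the single candidate 1. So r8c7=1.
Step 40. [r1c1∈{1}] only 1 remains possible at r1c1 ⇒ r1c1=1.
Step 41. [r6c8∈{2}] nothing but 2 survives at r6c8. So r6c8=2.
Step 42. [r5c9∈{5}] only 5 remains possible at r5c9. So r5c9=5.
Step 43. [r3c6∈{5}] nothing but 5 survives at r3c6. So r3c6=5.

Answer: 1 5 4 8 2 7 3 6 9 / 2 7 6 1 3 9 8 5 4 / 3 8 9 4 6 5 2 7 1 / 5 2 3 7 9 6 4 1 8 / 6 4 8 3 1 2 7 9 5 / 9 1 7 5 8 4 6 2 3 / 4 9 1 2 7 3 5 8 6 / 7 6 5 9 4 8 1 3 2 / 8 3 2 6 5 1 9 4 7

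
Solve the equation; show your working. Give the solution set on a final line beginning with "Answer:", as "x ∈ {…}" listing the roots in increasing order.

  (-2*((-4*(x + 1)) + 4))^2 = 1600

Step 1. [(-2*((-4*(x + 1)) + 4))^2 = 1600] √ both sides: 1600 ≥ 0 gives two branches. So sqrt: -2*((-4*(x + 1)) + 4) = 40 or -40.
Step 2. [-2*((-4*(x + 1)) + 4) = 40 or -40] LHS = -2·(…); ÷-2 both sides ⇒ div: (-4*(x + 1)) + 4 = -20 or 20.
Step 3. [(-4*(x + 1)) + 4 = -20 or 20] -4 | LHS and -4 | -20 or 20: pull -4 out ⇒ factor: (x + 1) - 1 = 5 or -5.
Step 4. [(x + 1) - 1 = 5 or -5] peel the -1: add 1 from each side, so sub: x + 1 = 6 or -4.
Step 5. [x + 1 = 6 or -4] the outer +1 inverts by subtracting 1. So sub: x = 5 or -5.

Answer: x ∈ {-5, 5}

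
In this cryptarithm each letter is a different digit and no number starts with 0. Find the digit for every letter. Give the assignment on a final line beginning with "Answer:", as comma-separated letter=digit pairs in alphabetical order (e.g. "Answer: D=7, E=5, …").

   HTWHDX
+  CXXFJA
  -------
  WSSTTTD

Step 1. [col 1: X + A ≡ D (mod 10)] several values work for X in column 1 (X + A ≡ D (mod 10), carry-in 0); try X=2. So X=2.
Step 2. [col 1: X + A ≡ D (mod 10)] column 1 (X + A ≡ D (mod 10), carry-in 0) doesn't pin A yet; pick A=8 and continue. So A=8.
Step 3. [col 1: X + A ≡ D (mod 10)] column 1: given X=2, A=8, carry-in 0, and digits 2,8 already taken and all letters distinct, X+A≡D (mod 10) forces D=0 ⇒ D=0.
Step 4. [col 2: D + J ≡ T (mod 10)] no forcing yet in column 2 (carry-in 1); J=3 is free and consistent — try it, so J=3.
Step 5. [W] the sum has 7 digits but both addends have 6; that extra leading digit W is the final carry, namely 1. So W=1.
Step 6. [col 2: D + J ≡ T (mod 10)] in column 2 we have D+J≡T with carry-in 1; given D=0, J=3 and digits 0,1,2,3,8 already taken and all letters distinct, that pins T to 4, so T=4.
Step 7. [col 3: H + F ≡ T (mod 10)] several values work for F in column 3 (H + F ≡ T (mod 10), carry-in 0); try F=5 ⇒ F=5.
Step 8. [col 3: H + F ≡ T (mod 10)] column 3: given F=5, T=4, carry-in 0, and digits 0,1,2,3,4,5,8 already taken and all letters distinct, H+F≡T (mod 10) forces H=9. So H=9.
Step 9. [col 5: T + X ≡ S (mod 10)] in column 5 we have T+X≡S with carry-in 0; given T=4, X=2 and digits 0,1,2,3,4,5,8,9 already taken and all letters distinct, that pins S to 6 ⇒ S=6.
Step 10. [col 6: H + C ≡ S (mod 10)] column 6 reads H+C+carry(0)=S with H=9, S=6; with digits 0,1,2,3,4,5,6,8,9 already taken and all letters distinct, the only value for C is 7 ⇒ C=7.

Answer: A=8, C=7, D=0, F=5, H=9, J=3, S=6, T=4, W=1, X=2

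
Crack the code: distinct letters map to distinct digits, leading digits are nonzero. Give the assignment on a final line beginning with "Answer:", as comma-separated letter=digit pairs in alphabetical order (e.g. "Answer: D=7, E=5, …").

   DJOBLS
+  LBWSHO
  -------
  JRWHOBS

Step 1. [col 1: S + O ≡ S (mod 10)] column 1: given nothing yet, carry-in 0, and all letters distinct, none taken yet, S+O≡S (mod 10) forces O=0 ⇒ O=0.
Step 2. [col 1: S + O ≡ S (mod 10)] no forcing yet in column 1 (carry-in 0); S=6 is free and consistent — try it, so S=6.
Step 3. [col 2: L + H ≡ B (mod 10)] several values work for B in column 2 (L + H ≡ B (mod 10), carry-in 0); try B=3, so B=3.
Step 4. [col 2: L + H ≡ B (mod 10)] column 2 (L + H ≡ B (mod 10), carry-in 0) doesn't pin L yet; pick L=8 and continue ⇒ L=8.
Step 5. [col 2: L + H ≡ B (mod 10)] column 2: given L=8, B=3, carry-in 0, and digits 0,3,6,8 already taken and all letters distinct, L+H≡B (mod 10) forces H=5. So H=5.
Step 6. [J] the sum has 7 digits but both addends have 6; that extra leading digit J is the final carry, namely 1, so J=1.
Step 7. [col 4: O + W ≡ H (mod 10)] from column 4 (O=0, H=5, carry-in 1, digits 0,1,3,5,6,8 already taken and all letters distinct): W must equal 4, so W=4.
Step 8. [col 6: D + L ≡ R (mod 10)] from column 6 (L=8, carry-in 0, digits 0,1,3,4,5,6,8 already taken and all letters distinct): R must equal 7, so R=7.
Step 9. [col 6: D + L ≡ R (mod 10)] column 6: given L=8, R=7, carry-in 0, and digits 0,1,3,4,5,6,7,8 already taken and all letters distinct, D+L≡R (mod 10) forces D=9, so D=9.

Answer: B=3, D=9, H=5, J=1, L=8, O=0, R=7, S=6, W=4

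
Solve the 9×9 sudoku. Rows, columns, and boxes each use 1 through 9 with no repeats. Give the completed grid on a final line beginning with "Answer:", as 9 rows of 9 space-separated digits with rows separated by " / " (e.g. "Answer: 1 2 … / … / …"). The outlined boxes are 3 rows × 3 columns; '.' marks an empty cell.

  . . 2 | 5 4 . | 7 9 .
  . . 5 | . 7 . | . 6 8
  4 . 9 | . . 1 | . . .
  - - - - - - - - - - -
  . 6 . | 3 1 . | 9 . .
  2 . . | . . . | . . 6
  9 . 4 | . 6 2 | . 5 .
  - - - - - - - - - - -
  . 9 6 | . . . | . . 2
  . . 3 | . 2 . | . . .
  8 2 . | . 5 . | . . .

Step 1. [r8c2∈{1,4,5,7}] 4 has one home in col 2: r8c2, so r8c2=4.
Step 2. [r5c2∈{1,3,5,7,8}] in col 2, 5 fits only at r5c2. So r5c2=5.
Step 3. [r6c2∈{1,3,7,8}] 3 has one home in box 4: r6c2 ⇒ r6c2=3.
Step 4. [r4c1∈{7}] r4c1 is down to just 7, so r4c1=7.
Step 5. [r2c7∈{1,2,3,4}] 4 has one home in row 2: r2c7, so r2c7=4.
Step 6. [r1c9∈{1,3}] across box 3, 1 lands solely at r1c9 ⇒ r1c9=1.
Step 7. [r6c7∈{1,8}] 1 has one home in row 6: r6c7. So r6c7=1.
Step 8. [r6c4∈{7,8}] r6c4 is the only open cell in row 6 admitting 8 ⇒ r6c4=8.
Step 9. [r9c3∈{1,7}] 7 has one home in col 3: r9c3. So r9c3=7.
Step 10. [r4c9∈{4}] only 4 remains possible at r4c9, so r4c9=4.
Step 11. [r3c4∈{2,6}] r3c4 is the only open cell in row 3 admitting 6. So r3c4=6.
Step 12. [r3c7∈{2,3,5}] in col 7, 2 fits only at r3c7 ⇒ r3c7=2.
Step 13. [r3c8∈{3}] only 3 remains possible at r3c8, so r3c8=3.
Step 14. [r9c9∈{3,9}] in col 9, 3 fits only at r9c9, so r9c9=3.
Step 15. [r8c9∈{5,7,9}] 9 has one home in col 9: r8c9 ⇒ r8c9=9.
Step 16. [r3c5∈{8}] only 8 remains possible at r3c5 ⇒ r3c5=8.
Step 17. [r1c6∈{3}] only 3 remains possible at r1c6, so r1c6=3.
Step 18. [r2c6∈{9}] only 9 remains possible at r2c6, so r2c6=9.
Step 19. [r9c4∈{1,4,9}] row 9 places 9 nowhere but r9c4 ⇒ r9c4=9.
Step 20. [r9c8∈{1,4}] in row 9, 1 fits only at r9c8. So r9c8=1.
Step 21. [r9c6∈{4,6}] across row 9, 4 lands solely at r9c6. So r9c6=4.
Step 22. [r5c6∈{7}] r5c6 is down to just 7 ⇒ r5c6=7.
Step 23. [r5c8∈{8}] r5c8 has the single candidate 8, so r5c8=8.
Step 24. [r8c8∈{7}] r8c8's peers cover all but 7 ⇒ r8c8=7.
Step 25. [r7c6∈{8}] r7c6 is down to just 8 ⇒ r7c6=8.
Step 26. [r8c4∈{1}] nothing but 1 survives at r8c4 ⇒ r8c4=1.
Step 27. [r7c1∈{1,5}] 1 has one home in row 7: r7c1 ⇒ r7c1=1.
Step 28. [r8c7∈{5,6,8}] across row 8, 8 lands solely at r8c7, so r8c7=8.
Step 29. [r5c3∈{1}] r5c3 is down to just 1. So r5c3=1.
Step 30. [r7c7∈{5}] r7c7 has the single candidate 5, so r7c7=5.
Step 31. [r2c4∈{2}] r2c4 is down to just 2, so r2c4=2.
Step 32. [r4c8∈{2}] r4c8's peers cover all but 2, so r4c8=2.
Step 33. [r5c4∈{4}] r5c4's peers cover all but 4. So r5c4=4.
Step 34. [r4c6∈{5}] only 5 remains possible at r4c6. So r4c6=5.
Step 35. [r4c3∈{8}] r4c3 has the single candidate 8, so r4c3=8.
Step 36. [r2c2∈{1}] r2c2's peers cover all but 1. So r2c2=1.
Step 37. [r1c1∈{6}] only 6 remains possible at r1c1 ⇒ r1c1=6.
Step 38. [r3c9∈{5}] r3c9's peers cover all but 5, so r3c9=5.
Step 39. [r1c2∈{8}] r1c2 has the single candidate 8. So r1c2=8.
Step 40. [r7c8∈{4}] only 4 remains possible at r7c8. So r7c8=4.
Step 41. [r3c2∈{7}] only 7 remains possible at r3c2, so r3c2=7.
Step 42. [r7c5∈{3}] nothing but 3 survives at r7c5, so r7c5=3.
Step 43. [r6c9∈{7}] r6c9's peers cover all but 7, so r6c9=7.
Step 44. [r2c1∈{3}] r2c1 is down to just 3 ⇒ r2c1=3.
Step 45. [r8c1∈{5}] r8c1's peers cover all but 5. So r8c1=5.
Step 46. [r8c6∈{6}] nothing but 6 survives at r8c6 ⇒ r8c6=6.
Step 47. [r5c5∈{9}] r5c5 has the single candidate 9 ⇒ r5c5=9.
Step 48. [r9c7∈{6}] only 6 remains possible at r9c7. So r9c7=6.
Step 49. [r5c7∈{3}] r5c7's peers cover all but 3 ⇒ r5c7=3.
Step 50. [r7c4∈{7}] r7c4 is down to just 7. So r7c4=7.

Answer: 6 8 2 5 4 3 7 9 1 / 3 1 5 2 7 9 4 6 8 / 4 7 9 6 8 1 2 3 5 / 7 6 8 3 1 5 9 2 4 / 2 5 1 4 9 7 3 8 6 / 9 3 4 8 6 2 1 5 7 / 1 9 6 7 3 8 5 4 2 / 5 4 3 1 2 6 8 7 9 / 8 2 7 9 5 4 6 1 3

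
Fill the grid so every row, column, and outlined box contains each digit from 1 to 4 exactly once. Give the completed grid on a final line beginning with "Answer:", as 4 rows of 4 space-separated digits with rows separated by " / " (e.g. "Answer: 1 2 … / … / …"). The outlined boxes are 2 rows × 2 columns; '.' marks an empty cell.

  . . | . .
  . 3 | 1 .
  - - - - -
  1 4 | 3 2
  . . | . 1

Step 1. [r2c1∈{2,4}] r2c1 is the only open cell in row 2 admitting 2 ⇒ r2c1=2.
Step 2. [r1c1∈{4}] r1c1 has the single candidate 4 ⇒ r1c1=4.
Step 3. [r2c4∈{4}] nothing but 4 survives at r2c4 ⇒ r2c4=4.
Step 4. [r1c2∈{1}] nothing but 1 survives at r1c2 ⇒ r1c2=1.
Step 5. [r4c1∈{3}] nothing but 3 survives at r4c1, so r4c1=3.
Step 6. [r1c4∈{3}] r1c4's peers cover all but 3. So r1c4=3.
Step 7. [r4c2∈{2}] nothing but 2 survives at r4c2. So r4c2=2.
Step 8. [r4c3∈{4}] nothing but 4 survives at r4c3. So r4c3=4.
Step 9. [r1c3∈{2}] nothing but 2 survives at r1c3. So r1c3=2.

Answer: 4 1 2 3 / 2 3 1 4 / 1 4 3 2 / 3 2 4 1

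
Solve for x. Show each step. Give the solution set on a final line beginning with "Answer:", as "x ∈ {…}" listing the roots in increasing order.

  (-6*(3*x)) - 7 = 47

Step 1. [(-6*(3*x)) - 7 = 47] peel the -7: add 7 from each side, so sub: -6*(3*x) = 54.
Step 2. [-6*(3*x) = 54] leading coefficient -6: divide by -6, so div: 3*x = -9.
Step 3. [3*x = -9] divide by the outer 3 ⇒ div: x = -3.

Answer: x ∈ {-3}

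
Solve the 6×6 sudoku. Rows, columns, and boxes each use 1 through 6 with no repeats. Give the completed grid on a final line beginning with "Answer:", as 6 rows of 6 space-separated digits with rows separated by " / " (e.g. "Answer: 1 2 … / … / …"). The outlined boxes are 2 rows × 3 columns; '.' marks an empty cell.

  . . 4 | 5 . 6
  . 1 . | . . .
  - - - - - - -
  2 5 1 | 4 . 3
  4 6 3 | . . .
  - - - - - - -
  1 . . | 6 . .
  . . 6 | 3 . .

Step 1. [r2c4∈{2}] r2c4's peers cover all but 2 ⇒ r2c4=2.
Step 2. [r5c3∈{2,5}] col 3 places 2 nowhere but r5c3, so r5c3=2.
Step 3. [r6c2∈{4}] r6c2 is down to just 4, so r6c2=4.
Step 4. [r1c5∈{1,3}] across row 1, 1 lands solely at r1c5. So r1c5=1.
Step 5. [r6c1∈{5}] r6c1's peers cover all but 5 ⇒ r6c1=5.
Step 6. [r6c6∈{1,2}] across row 6, 1 lands solely at r6c6 ⇒ r6c6=1.
Step 7. [r1c1∈{3}] r1c1 is down to just 3 ⇒ r1c1=3.
Step 8. [r4c6∈{2,5}] r4c6 is the only open cell in col 6 admitting 2 ⇒ r4c6=2.
Step 9. [r5c6∈{4,5}] across col 6, 5 lands solely at r5c6. So r5c6=5.
Step 10. [r5c5∈{4}] only 4 remains possible at r5c5. So r5c5=4.
Step 11. [r3c5∈{6}] only 6 remains possible at r3c5, so r3c5=6.
Step 12. [r4c4∈{1}] r4c4 has the single candidate 1, so r4c4=1.
Step 13. [r2c6∈{4}] r2c6's peers cover all but 4. So r2c6=4.
Step 14. [r2c1∈{6}] r2c1 has the single candidate 6. So r2c1=6.
Step 15. [r2c3∈{5}] only 5 remains possible at r2c3, so r2c3=5.
Step 16. [r5c2∈{3}] nothing but 3 survives at r5c2 ⇒ r5c2=3.
Step 17. [r4c5∈{5}] r4c5's peers cover all but 5. So r4c5=5.
Step 18. [r1c2∈{2}] r1c2 is down to just 2 ⇒ r1c2=2.
Step 19. [r2c5∈{3}] r2c5 is down to just 3, so r2c5=3.
Step 20. [r6c5∈{2}] nothing but 2 survives at r6c5 ⇒ r6c5=2.

Answer: 3 2 4 5 1 6 / 6 1 5 2 3 4 / 2 5 1 4 6 3 / 4 6 3 1 5 2 / 1 3 2 6 4 5 / 5 4 6 3 2 1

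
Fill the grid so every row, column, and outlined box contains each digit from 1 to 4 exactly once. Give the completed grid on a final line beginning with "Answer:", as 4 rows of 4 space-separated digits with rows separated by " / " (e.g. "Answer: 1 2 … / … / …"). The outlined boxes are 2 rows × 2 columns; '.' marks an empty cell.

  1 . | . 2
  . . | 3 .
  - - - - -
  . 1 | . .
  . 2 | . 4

Step 1. [r3c1∈{3,4}] in row 3, 4 fits only at r3c1, so r3c1=4.
Step 2. [r1c3∈{4}] nothing but 4 survives at r1c3, so r1c3=4.
Step 3. [r3c4∈{3}] only 3 remains possible at r3c4, so r3c4=3.
Step 4. [r3c3∈{2}] r3c3 has the single candidate 2, so r3c3=2.
Step 5. [r1c2∈{3}] r1c2 is down to just 3 ⇒ r1c2=3.
Step 6. [r2c4∈{1}] r2c4 has the single candidate 1, so r2c4=1.
Step 7. [r2c2∈{4}] r2c2 has the single candidate 4, so r2c2=4.
Step 8. [r4c1∈{3}] nothing but 3 survives at r4c1, so r4c1=3.
Step 9. [r4c3∈{1}] r4c3 has the single candidate 1 ⇒ r4c3=1.
Step 10. [r2c1∈{2}] r2c1 is down to just 2. So r2c1=2.

Answer: 1 3 4 2 / 2 4 3 1 / 4 1 2 3 / 3 2 1 4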